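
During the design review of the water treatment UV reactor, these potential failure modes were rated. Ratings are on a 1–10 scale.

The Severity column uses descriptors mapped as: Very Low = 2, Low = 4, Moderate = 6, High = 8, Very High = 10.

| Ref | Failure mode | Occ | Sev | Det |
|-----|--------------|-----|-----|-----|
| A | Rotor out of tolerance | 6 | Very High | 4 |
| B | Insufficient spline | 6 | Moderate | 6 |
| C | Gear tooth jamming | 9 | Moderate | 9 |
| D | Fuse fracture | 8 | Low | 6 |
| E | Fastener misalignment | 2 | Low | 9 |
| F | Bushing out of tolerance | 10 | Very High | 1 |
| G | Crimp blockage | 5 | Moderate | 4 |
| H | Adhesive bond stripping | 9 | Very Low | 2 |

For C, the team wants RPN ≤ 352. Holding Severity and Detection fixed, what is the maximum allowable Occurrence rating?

6

C: S=6, O=9, D=9 → current RPN = 486.
Fixed product = 54. Need 54 × O ≤ 352, so O ≤ 352/54 = 6.52.
Maximum integer Occurrence rating = 6 (gives RPN 324; O=7 would give 378 > 352).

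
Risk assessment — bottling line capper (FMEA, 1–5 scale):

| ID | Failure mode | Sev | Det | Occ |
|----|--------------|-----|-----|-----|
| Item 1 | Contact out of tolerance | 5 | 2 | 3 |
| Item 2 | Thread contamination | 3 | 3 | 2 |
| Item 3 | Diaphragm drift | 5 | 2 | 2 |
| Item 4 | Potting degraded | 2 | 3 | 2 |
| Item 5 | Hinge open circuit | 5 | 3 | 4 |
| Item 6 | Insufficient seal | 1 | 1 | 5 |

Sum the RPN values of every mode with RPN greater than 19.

RPN = Severity × Occurrence × Detection:
  Item 1: 5 × 3 × 2 = 30
  Item 2: 3 × 2 × 3 = 18
  Item 3: 5 × 2 × 2 = 20
  Item 4: 2 × 2 × 3 = 12
  Item 5: 5 × 4 × 3 = 60
  Item 6: 1 × 5 × 1 = 5
RPN > 19: Item 1 (30), Item 3 (20), Item 5 (60).
Sum: 30 + 20 + 60 = 110.

110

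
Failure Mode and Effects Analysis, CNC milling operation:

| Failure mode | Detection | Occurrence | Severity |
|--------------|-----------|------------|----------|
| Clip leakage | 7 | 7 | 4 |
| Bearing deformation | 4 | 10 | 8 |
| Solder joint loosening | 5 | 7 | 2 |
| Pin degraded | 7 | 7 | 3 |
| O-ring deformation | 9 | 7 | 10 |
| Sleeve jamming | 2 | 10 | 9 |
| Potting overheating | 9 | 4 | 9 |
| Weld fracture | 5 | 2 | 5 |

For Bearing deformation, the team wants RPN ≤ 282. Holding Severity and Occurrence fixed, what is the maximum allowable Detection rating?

Bearing deformation: S=8, O=10, D=4 → current RPN = 320.
Fixed product = 80. Need 80 × D ≤ 282, so D ≤ 282/80 = 3.52.
Maximum integer Detection rating = 3 (gives RPN 240; D=4 would give 320 > 282).

3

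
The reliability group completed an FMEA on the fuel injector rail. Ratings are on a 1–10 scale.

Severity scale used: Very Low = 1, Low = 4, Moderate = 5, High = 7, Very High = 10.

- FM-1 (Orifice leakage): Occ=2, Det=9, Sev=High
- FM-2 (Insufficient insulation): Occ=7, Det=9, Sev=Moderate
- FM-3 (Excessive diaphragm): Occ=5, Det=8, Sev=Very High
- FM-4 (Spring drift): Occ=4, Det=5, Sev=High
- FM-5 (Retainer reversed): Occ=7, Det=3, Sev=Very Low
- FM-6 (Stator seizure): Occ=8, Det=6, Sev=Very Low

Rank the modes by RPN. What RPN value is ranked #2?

315

RPN = Severity × Occurrence × Detection:
  FM-1: 7 × 2 × 9 = 126
  FM-2: 5 × 7 × 9 = 315
  FM-3: 10 × 5 × 8 = 400
  FM-4: 7 × 4 × 5 = 140
  FM-5: 1 × 7 × 3 = 21
  FM-6: 1 × 8 × 6 = 48
Sorted descending: 400, 315, 140, 126, 48, 21.
The second-highest RPN is 315 (FM-2).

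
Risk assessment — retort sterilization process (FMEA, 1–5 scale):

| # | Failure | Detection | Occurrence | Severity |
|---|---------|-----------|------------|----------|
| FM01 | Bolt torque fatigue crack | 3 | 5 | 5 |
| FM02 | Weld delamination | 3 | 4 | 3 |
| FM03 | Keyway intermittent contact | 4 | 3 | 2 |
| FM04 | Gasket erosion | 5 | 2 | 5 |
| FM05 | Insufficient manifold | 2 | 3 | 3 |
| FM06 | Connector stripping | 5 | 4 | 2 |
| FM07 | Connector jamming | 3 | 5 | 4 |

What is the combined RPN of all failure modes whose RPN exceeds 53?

RPN = Severity × Occurrence × Detection:
  FM01: 5 × 5 × 3 = 75
  FM02: 3 × 4 × 3 = 36
  FM03: 2 × 3 × 4 = 24
  FM04: 5 × 2 × 5 = 50
  FM05: 3 × 3 × 2 = 18
  FM06: 2 × 4 × 5 = 40
  FM07: 4 × 5 × 3 = 60
RPN > 53: FM01 (75), FM07 (60).
Sum: 75 + 60 = 135.

135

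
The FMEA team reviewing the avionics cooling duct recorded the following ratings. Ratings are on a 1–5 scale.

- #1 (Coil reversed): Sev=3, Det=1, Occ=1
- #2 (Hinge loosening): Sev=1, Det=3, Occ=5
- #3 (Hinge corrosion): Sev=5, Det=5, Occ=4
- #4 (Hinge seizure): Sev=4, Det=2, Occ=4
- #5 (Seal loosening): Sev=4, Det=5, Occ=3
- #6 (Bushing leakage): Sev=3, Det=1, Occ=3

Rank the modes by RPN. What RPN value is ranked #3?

32

RPN = Severity × Occurrence × Detection:
  #1: 3 × 1 × 1 = 3
  #2: 1 × 5 × 3 = 15
  #3: 5 × 4 × 5 = 100
  #4: 4 × 4 × 2 = 32
  #5: 4 × 3 × 5 = 60
  #6: 3 × 3 × 1 = 9
Sorted descending: 100, 60, 32, 15, 9, 3.
The third-highest RPN is 32 (#4).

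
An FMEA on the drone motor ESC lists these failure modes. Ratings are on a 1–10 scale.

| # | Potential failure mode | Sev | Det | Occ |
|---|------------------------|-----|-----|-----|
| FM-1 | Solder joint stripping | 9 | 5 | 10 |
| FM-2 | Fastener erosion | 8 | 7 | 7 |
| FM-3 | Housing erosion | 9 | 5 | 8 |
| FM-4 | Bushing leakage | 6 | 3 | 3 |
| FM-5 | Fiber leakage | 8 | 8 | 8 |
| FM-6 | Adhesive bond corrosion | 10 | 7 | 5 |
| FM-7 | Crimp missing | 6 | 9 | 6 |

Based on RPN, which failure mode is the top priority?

RPN = Severity × Occurrence × Detection:
  FM-1: 9 × 10 × 5 = 450
  FM-2: 8 × 7 × 7 = 392
  FM-3: 9 × 8 × 5 = 360
  FM-4: 6 × 3 × 3 = 54
  FM-5: 8 × 8 × 8 = 512
  FM-6: 10 × 5 × 7 = 350
  FM-7: 6 × 6 × 9 = 324
Highest RPN is 512 → FM-5.

FM-5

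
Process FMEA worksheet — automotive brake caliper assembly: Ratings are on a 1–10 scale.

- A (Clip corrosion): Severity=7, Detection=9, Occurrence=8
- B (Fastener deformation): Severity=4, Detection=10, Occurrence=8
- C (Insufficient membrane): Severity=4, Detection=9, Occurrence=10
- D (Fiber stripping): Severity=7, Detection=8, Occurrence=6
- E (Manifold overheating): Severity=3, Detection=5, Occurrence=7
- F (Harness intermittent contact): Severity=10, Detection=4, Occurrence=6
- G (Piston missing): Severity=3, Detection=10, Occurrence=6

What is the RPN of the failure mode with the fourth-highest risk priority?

320

RPN = Severity × Occurrence × Detection:
  A: 7 × 8 × 9 = 504
  B: 4 × 8 × 10 = 320
  C: 4 × 10 × 9 = 360
  D: 7 × 6 × 8 = 336
  E: 3 × 7 × 5 = 105
  F: 10 × 6 × 4 = 240
  G: 3 × 6 × 10 = 180
Sorted descending: 504, 360, 336, 320, 240, 180, 105.
The fourth-highest RPN is 320 (B).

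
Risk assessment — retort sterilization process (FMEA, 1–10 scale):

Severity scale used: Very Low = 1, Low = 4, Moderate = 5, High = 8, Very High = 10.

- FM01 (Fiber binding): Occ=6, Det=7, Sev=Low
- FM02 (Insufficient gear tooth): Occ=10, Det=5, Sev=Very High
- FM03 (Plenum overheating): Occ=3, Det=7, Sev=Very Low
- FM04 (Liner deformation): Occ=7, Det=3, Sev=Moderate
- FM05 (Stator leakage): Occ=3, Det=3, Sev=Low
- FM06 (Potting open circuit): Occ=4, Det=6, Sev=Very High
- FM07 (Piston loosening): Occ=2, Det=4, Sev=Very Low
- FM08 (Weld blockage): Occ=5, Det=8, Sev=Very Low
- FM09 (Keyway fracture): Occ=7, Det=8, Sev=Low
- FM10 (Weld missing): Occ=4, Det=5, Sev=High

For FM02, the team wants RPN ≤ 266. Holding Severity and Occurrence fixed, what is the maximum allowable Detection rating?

2

FM02: S=10, O=10, D=5 → current RPN = 500.
Fixed product = 100. Need 100 × D ≤ 266, so D ≤ 266/100 = 2.66.
Maximum integer Detection rating = 2 (gives RPN 200; D=3 would give 300 > 266).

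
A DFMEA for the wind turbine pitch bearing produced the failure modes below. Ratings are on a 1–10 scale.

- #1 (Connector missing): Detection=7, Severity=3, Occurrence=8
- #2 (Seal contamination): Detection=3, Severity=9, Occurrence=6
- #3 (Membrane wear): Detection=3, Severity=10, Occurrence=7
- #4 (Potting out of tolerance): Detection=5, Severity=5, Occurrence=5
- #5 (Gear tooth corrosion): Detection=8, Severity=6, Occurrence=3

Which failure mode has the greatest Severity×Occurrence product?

#3

Criticality = Severity × Occurrence:
  #1: 3 × 8 = 24
  #2: 9 × 6 = 54
  #3: 10 × 7 = 70
  #4: 5 × 5 = 25
  #5: 6 × 3 = 18
Highest criticality is 70 → #3.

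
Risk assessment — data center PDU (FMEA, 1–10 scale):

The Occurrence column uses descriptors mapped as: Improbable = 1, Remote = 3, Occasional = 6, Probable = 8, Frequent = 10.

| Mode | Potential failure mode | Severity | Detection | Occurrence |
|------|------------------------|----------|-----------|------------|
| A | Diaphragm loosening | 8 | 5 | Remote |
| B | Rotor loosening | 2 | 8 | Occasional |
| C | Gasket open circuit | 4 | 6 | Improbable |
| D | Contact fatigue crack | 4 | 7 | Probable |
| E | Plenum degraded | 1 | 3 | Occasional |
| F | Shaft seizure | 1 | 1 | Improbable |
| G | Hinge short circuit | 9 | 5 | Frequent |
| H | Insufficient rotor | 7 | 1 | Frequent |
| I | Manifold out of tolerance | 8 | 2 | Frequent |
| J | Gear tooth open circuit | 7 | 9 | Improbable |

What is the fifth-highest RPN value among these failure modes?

RPN = Severity × Occurrence × Detection:
  A: 8 × 3 × 5 = 120
  B: 2 × 6 × 8 = 96
  C: 4 × 1 × 6 = 24
  D: 4 × 8 × 7 = 224
  E: 1 × 6 × 3 = 18
  F: 1 × 1 × 1 = 1
  G: 9 × 10 × 5 = 450
  H: 7 × 10 × 1 = 70
  I: 8 × 10 × 2 = 160
  J: 7 × 1 × 9 = 63
Sorted descending: 450, 224, 160, 120, 96, 70, 63, 24, 18, 1.
The fifth-highest RPN is 96 (B).

96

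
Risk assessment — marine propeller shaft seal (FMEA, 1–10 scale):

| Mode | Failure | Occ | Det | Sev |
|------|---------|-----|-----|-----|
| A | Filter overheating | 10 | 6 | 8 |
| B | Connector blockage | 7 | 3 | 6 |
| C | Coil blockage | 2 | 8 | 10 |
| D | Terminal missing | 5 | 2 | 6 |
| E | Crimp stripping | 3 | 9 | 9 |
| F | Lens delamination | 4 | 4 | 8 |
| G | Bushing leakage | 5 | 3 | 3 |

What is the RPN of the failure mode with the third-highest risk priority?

160

RPN = Severity × Occurrence × Detection:
  A: 8 × 10 × 6 = 480
  B: 6 × 7 × 3 = 126
  C: 10 × 2 × 8 = 160
  D: 6 × 5 × 2 = 60
  E: 9 × 3 × 9 = 243
  F: 8 × 4 × 4 = 128
  G: 3 × 5 × 3 = 45
Sorted descending: 480, 243, 160, 128, 126, 60, 45.
The third-highest RPN is 160 (C).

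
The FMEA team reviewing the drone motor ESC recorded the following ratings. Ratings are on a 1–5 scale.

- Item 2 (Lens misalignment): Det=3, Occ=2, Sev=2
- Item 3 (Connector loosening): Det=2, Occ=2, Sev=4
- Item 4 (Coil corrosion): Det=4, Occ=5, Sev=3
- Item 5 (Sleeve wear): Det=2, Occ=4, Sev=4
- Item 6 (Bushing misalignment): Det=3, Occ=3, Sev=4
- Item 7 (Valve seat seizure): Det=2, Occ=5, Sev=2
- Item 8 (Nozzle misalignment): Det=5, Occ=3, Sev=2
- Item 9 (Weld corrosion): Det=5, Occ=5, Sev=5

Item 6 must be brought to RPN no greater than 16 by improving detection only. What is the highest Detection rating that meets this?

1

Item 6: S=4, O=3, D=3 → current RPN = 36.
Fixed product = 12. Need 12 × D ≤ 16, so D ≤ 16/12 = 1.33.
Maximum integer Detection rating = 1 (gives RPN 12; D=2 would give 24 > 16).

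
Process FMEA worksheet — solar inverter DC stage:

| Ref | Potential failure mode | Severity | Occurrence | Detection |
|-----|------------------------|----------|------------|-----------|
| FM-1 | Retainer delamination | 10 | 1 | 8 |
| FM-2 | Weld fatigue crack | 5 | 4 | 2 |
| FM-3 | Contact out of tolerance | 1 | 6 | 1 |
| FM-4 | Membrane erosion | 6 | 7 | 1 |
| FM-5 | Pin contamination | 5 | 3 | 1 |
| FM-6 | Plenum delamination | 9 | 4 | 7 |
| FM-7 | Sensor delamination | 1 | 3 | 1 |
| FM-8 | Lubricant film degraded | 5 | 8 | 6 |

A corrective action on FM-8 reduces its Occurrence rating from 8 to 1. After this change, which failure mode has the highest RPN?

FM-6

RPN = Severity × Occurrence × Detection:
  FM-1: 10 × 1 × 8 = 80
  FM-2: 5 × 4 × 2 = 40
  FM-3: 1 × 6 × 1 = 6
  FM-4: 6 × 7 × 1 = 42
  FM-5: 5 × 3 × 1 = 15
  FM-6: 9 × 4 × 7 = 252
  FM-7: 1 × 3 × 1 = 3
  FM-8: 5 × 8 × 6 = 240
After action: FM-8 → 5 × 1 × 6 = 30.
Revised RPNs: FM-6=252, FM-1=80, FM-4=42, FM-2=40, FM-8=30, FM-5=15, FM-3=6, FM-7=3.
Highest is now FM-6 (252).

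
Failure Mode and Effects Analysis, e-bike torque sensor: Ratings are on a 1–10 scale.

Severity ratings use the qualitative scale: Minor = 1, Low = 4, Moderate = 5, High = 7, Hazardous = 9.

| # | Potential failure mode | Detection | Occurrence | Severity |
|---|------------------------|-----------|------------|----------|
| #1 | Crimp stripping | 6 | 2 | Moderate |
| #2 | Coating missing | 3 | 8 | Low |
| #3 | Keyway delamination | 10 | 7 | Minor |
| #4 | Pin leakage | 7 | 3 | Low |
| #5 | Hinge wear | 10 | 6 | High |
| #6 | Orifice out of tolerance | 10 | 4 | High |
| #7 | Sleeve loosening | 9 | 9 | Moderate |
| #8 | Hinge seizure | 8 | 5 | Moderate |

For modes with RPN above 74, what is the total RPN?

RPN = Severity × Occurrence × Detection:
  #1: 5 × 2 × 6 = 60
  #2: 4 × 8 × 3 = 96
  #3: 1 × 7 × 10 = 70
  #4: 4 × 3 × 7 = 84
  #5: 7 × 6 × 10 = 420
  #6: 7 × 4 × 10 = 280
  #7: 5 × 9 × 9 = 405
  #8: 5 × 5 × 8 = 200
RPN > 74: #2 (96), #4 (84), #5 (420), #6 (280), #7 (405), #8 (200).
Sum: 96 + 84 + 420 + 280 + 405 + 200 = 1485.

1485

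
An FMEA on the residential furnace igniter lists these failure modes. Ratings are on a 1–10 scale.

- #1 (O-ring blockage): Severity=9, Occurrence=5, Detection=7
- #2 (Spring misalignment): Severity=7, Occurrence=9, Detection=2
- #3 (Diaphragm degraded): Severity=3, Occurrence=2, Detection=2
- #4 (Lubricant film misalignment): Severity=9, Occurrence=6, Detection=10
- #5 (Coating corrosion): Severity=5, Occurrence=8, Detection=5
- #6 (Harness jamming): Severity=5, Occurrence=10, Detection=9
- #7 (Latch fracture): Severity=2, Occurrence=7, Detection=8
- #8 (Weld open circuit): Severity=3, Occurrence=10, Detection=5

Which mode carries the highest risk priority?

RPN = Severity × Occurrence × Detection:
  #1: 9 × 5 × 7 = 315
  #2: 7 × 9 × 2 = 126
  #3: 3 × 2 × 2 = 12
  #4: 9 × 6 × 10 = 540
  #5: 5 × 8 × 5 = 200
  #6: 5 × 10 × 9 = 450
  #7: 2 × 7 × 8 = 112
  #8: 3 × 10 × 5 = 150
Highest RPN is 540 → #4.

#4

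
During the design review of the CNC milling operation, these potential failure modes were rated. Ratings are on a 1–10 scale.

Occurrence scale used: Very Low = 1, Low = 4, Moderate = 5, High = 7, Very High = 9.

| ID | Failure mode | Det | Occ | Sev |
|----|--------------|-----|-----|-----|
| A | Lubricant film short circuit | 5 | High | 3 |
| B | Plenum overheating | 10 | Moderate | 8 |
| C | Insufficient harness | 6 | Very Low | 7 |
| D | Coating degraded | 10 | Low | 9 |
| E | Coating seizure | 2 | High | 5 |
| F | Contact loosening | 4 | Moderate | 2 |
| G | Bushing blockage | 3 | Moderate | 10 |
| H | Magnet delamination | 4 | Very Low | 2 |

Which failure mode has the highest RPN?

B

RPN = Severity × Occurrence × Detection:
  A: 3 × 7 × 5 = 105
  B: 8 × 5 × 10 = 400
  C: 7 × 1 × 6 = 42
  D: 9 × 4 × 10 = 360
  E: 5 × 7 × 2 = 70
  F: 2 × 5 × 4 = 40
  G: 10 × 5 × 3 = 150
  H: 2 × 1 × 4 = 8
Highest RPN is 400 → B.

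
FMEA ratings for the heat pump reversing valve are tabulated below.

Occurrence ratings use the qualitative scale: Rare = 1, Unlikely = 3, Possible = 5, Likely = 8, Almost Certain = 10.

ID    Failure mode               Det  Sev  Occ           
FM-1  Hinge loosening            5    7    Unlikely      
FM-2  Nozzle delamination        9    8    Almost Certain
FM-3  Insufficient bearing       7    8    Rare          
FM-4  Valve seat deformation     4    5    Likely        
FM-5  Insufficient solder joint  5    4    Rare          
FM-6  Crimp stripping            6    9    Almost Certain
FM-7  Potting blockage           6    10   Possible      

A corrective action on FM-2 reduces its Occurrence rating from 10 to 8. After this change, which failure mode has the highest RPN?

RPN = Severity × Occurrence × Detection:
  FM-1: 7 × 3 × 5 = 105
  FM-2: 8 × 10 × 9 = 720
  FM-3: 8 × 1 × 7 = 56
  FM-4: 5 × 8 × 4 = 160
  FM-5: 4 × 1 × 5 = 20
  FM-6: 9 × 10 × 6 = 540
  FM-7: 10 × 5 × 6 = 300
After action: FM-2 → 8 × 8 × 9 = 576.
Revised RPNs: FM-2=576, FM-6=540, FM-7=300, FM-4=160, FM-1=105, FM-3=56, FM-5=20.
Highest is now FM-2 (576).

FM-2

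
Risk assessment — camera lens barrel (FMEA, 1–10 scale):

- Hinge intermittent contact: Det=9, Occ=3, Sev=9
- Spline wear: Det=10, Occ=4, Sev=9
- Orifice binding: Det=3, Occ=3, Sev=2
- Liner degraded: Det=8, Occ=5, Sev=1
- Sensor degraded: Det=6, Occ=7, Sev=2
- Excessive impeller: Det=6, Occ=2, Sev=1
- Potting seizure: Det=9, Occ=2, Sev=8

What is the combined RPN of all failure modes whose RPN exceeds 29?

RPN = Severity × Occurrence × Detection:
  Hinge intermittent contact: 9 × 3 × 9 = 243
  Spline wear: 9 × 4 × 10 = 360
  Orifice binding: 2 × 3 × 3 = 18
  Liner degraded: 1 × 5 × 8 = 40
  Sensor degraded: 2 × 7 × 6 = 84
  Excessive impeller: 1 × 2 × 6 = 12
  Potting seizure: 8 × 2 × 9 = 144
RPN > 29: Hinge intermittent contact (243), Spline wear (360), Liner degraded (40), Sensor degraded (84), Potting seizure (144).
Sum: 243 + 360 + 40 + 84 + 144 = 871.

871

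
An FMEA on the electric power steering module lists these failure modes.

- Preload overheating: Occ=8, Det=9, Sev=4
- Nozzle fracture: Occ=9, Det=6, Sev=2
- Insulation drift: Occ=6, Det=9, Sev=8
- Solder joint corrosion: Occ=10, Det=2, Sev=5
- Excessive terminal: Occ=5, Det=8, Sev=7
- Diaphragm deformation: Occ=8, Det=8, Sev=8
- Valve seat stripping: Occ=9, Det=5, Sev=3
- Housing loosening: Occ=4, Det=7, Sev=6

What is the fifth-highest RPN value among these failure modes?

168

RPN = Severity × Occurrence × Detection:
  Preload overheating: 4 × 8 × 9 = 288
  Nozzle fracture: 2 × 9 × 6 = 108
  Insulation drift: 8 × 6 × 9 = 432
  Solder joint corrosion: 5 × 10 × 2 = 100
  Excessive terminal: 7 × 5 × 8 = 280
  Diaphragm deformation: 8 × 8 × 8 = 512
  Valve seat stripping: 3 × 9 × 5 = 135
  Housing loosening: 6 × 4 × 7 = 168
Sorted descending: 512, 432, 288, 280, 168, 135, 108, 100.
The fifth-highest RPN is 168 (Housing loosening).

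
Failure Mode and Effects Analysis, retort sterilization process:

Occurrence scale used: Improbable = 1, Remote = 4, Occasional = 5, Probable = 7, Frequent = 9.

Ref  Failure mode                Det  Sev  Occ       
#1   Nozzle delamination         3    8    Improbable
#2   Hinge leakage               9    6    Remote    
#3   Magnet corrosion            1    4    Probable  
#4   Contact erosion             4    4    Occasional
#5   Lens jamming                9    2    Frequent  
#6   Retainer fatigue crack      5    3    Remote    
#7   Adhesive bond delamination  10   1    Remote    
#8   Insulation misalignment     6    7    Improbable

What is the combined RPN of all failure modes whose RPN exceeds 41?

RPN = Severity × Occurrence × Detection:
  #1: 8 × 1 × 3 = 24
  #2: 6 × 4 × 9 = 216
  #3: 4 × 7 × 1 = 28
  #4: 4 × 5 × 4 = 80
  #5: 2 × 9 × 9 = 162
  #6: 3 × 4 × 5 = 60
  #7: 1 × 4 × 10 = 40
  #8: 7 × 1 × 6 = 42
RPN > 41: #2 (216), #4 (80), #5 (162), #6 (60), #8 (42).
Sum: 216 + 80 + 162 + 60 + 42 = 560.

560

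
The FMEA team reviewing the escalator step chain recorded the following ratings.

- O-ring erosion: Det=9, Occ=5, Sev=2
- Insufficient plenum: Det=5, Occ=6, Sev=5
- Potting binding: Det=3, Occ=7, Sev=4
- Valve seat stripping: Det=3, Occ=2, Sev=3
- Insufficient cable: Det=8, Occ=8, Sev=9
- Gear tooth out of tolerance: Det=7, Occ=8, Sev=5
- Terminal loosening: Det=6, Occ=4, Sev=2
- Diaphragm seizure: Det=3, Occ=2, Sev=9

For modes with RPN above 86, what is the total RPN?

1096

RPN = Severity × Occurrence × Detection:
  O-ring erosion: 2 × 5 × 9 = 90
  Insufficient plenum: 5 × 6 × 5 = 150
  Potting binding: 4 × 7 × 3 = 84
  Valve seat stripping: 3 × 2 × 3 = 18
  Insufficient cable: 9 × 8 × 8 = 576
  Gear tooth out of tolerance: 5 × 8 × 7 = 280
  Terminal loosening: 2 × 4 × 6 = 48
  Diaphragm seizure: 9 × 2 × 3 = 54
RPN > 86: O-ring erosion (90), Insufficient plenum (150), Insufficient cable (576), Gear tooth out of tolerance (280).
Sum: 90 + 150 + 576 + 280 = 1096.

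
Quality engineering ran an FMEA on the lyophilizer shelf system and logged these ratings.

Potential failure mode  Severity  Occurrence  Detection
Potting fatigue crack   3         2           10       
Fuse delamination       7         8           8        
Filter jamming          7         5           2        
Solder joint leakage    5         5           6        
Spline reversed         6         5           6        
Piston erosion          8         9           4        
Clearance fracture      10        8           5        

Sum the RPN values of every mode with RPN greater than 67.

RPN = Severity × Occurrence × Detection:
  Potting fatigue crack: 3 × 2 × 10 = 60
  Fuse delamination: 7 × 8 × 8 = 448
  Filter jamming: 7 × 5 × 2 = 70
  Solder joint leakage: 5 × 5 × 6 = 150
  Spline reversed: 6 × 5 × 6 = 180
  Piston erosion: 8 × 9 × 4 = 288
  Clearance fracture: 10 × 8 × 5 = 400
RPN > 67: Fuse delamination (448), Filter jamming (70), Solder joint leakage (150), Spline reversed (180), Piston erosion (288), Clearance fracture (400).
Sum: 448 + 70 + 150 + 180 + 288 + 400 = 1536.

1536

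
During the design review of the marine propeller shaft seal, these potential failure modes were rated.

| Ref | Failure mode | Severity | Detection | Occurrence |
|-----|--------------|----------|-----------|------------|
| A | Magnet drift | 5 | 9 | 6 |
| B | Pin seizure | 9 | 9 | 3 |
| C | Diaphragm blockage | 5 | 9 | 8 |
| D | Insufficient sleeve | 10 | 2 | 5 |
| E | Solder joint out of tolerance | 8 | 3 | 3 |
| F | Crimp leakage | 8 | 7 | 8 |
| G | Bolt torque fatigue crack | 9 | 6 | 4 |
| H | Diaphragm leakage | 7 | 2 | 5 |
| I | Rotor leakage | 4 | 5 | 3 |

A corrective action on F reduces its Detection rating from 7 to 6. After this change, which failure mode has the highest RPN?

RPN = Severity × Occurrence × Detection:
  A: 5 × 6 × 9 = 270
  B: 9 × 3 × 9 = 243
  C: 5 × 8 × 9 = 360
  D: 10 × 5 × 2 = 100
  E: 8 × 3 × 3 = 72
  F: 8 × 8 × 7 = 448
  G: 9 × 4 × 6 = 216
  H: 7 × 5 × 2 = 70
  I: 4 × 3 × 5 = 60
After action: F → 8 × 8 × 6 = 384.
Revised RPNs: F=384, C=360, A=270, B=243, G=216, D=100, E=72, H=70, I=60.
Highest is now F (384).

F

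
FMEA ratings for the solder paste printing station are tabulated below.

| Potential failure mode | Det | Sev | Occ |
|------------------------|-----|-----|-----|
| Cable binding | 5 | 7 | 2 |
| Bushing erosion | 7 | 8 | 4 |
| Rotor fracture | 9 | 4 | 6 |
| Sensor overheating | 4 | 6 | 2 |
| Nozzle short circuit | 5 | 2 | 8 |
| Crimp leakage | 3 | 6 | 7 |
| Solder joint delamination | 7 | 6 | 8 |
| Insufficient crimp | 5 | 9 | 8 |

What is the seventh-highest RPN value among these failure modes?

RPN = Severity × Occurrence × Detection:
  Cable binding: 7 × 2 × 5 = 70
  Bushing erosion: 8 × 4 × 7 = 224
  Rotor fracture: 4 × 6 × 9 = 216
  Sensor overheating: 6 × 2 × 4 = 48
  Nozzle short circuit: 2 × 8 × 5 = 80
  Crimp leakage: 6 × 7 × 3 = 126
  Solder joint delamination: 6 × 8 × 7 = 336
  Insufficient crimp: 9 × 8 × 5 = 360
Sorted descending: 360, 336, 224, 216, 126, 80, 70, 48.
The seventh-highest RPN is 70 (Cable binding).

70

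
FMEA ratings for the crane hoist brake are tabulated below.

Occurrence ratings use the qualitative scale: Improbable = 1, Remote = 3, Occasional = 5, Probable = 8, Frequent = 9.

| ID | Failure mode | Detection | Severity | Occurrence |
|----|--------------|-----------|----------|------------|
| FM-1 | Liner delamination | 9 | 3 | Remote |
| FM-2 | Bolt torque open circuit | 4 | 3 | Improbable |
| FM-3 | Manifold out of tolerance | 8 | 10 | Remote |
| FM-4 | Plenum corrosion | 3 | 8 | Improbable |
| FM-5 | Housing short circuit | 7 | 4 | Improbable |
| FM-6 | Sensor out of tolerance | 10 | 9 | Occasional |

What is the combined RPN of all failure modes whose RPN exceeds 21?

823

RPN = Severity × Occurrence × Detection:
  FM-1: 3 × 3 × 9 = 81
  FM-2: 3 × 1 × 4 = 12
  FM-3: 10 × 3 × 8 = 240
  FM-4: 8 × 1 × 3 = 24
  FM-5: 4 × 1 × 7 = 28
  FM-6: 9 × 5 × 10 = 450
RPN > 21: FM-1 (81), FM-3 (240), FM-4 (24), FM-5 (28), FM-6 (450).
Sum: 81 + 240 + 24 + 28 + 450 = 823.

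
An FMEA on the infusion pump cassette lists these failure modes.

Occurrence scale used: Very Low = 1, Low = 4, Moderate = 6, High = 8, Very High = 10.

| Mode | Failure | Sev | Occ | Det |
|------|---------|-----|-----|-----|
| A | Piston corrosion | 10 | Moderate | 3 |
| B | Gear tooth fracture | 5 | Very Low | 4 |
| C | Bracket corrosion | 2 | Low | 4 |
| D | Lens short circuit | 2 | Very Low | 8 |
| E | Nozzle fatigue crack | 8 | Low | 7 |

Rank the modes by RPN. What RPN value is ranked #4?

20

RPN = Severity × Occurrence × Detection:
  A: 10 × 6 × 3 = 180
  B: 5 × 1 × 4 = 20
  C: 2 × 4 × 4 = 32
  D: 2 × 1 × 8 = 16
  E: 8 × 4 × 7 = 224
Sorted descending: 224, 180, 32, 20, 16.
The fourth-highest RPN is 20 (B).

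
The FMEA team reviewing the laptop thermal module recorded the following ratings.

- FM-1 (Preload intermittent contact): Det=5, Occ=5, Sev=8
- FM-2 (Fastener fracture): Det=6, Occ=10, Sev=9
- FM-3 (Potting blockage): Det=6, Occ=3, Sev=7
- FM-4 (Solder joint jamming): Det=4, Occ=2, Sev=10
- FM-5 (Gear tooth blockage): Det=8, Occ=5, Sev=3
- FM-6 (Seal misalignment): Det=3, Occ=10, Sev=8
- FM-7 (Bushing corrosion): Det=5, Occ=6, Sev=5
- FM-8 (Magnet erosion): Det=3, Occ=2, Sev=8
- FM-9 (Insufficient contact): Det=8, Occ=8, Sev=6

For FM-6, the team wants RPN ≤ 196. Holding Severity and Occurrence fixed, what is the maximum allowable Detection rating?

2

FM-6: S=8, O=10, D=3 → current RPN = 240.
Fixed product = 80. Need 80 × D ≤ 196, so D ≤ 196/80 = 2.45.
Maximum integer Detection rating = 2 (gives RPN 160; D=3 would give 240 > 196).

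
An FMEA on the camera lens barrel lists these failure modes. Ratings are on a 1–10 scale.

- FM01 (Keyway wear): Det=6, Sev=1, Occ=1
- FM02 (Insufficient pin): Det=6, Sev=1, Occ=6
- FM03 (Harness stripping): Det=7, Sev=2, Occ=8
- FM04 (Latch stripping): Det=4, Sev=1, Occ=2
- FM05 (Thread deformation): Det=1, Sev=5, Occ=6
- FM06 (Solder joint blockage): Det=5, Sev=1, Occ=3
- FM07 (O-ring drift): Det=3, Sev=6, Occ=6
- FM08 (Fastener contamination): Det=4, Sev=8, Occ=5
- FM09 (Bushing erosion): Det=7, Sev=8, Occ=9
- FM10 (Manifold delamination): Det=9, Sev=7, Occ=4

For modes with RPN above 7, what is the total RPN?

RPN = Severity × Occurrence × Detection:
  FM01: 1 × 1 × 6 = 6
  FM02: 1 × 6 × 6 = 36
  FM03: 2 × 8 × 7 = 112
  FM04: 1 × 2 × 4 = 8
  FM05: 5 × 6 × 1 = 30
  FM06: 1 × 3 × 5 = 15
  FM07: 6 × 6 × 3 = 108
  FM08: 8 × 5 × 4 = 160
  FM09: 8 × 9 × 7 = 504
  FM10: 7 × 4 × 9 = 252
RPN > 7: FM02 (36), FM03 (112), FM04 (8), FM05 (30), FM06 (15), FM07 (108), FM08 (160), FM09 (504), FM10 (252).
Sum: 36 + 112 + 8 + 30 + 15 + 108 + 160 + 504 + 252 = 1225.

1225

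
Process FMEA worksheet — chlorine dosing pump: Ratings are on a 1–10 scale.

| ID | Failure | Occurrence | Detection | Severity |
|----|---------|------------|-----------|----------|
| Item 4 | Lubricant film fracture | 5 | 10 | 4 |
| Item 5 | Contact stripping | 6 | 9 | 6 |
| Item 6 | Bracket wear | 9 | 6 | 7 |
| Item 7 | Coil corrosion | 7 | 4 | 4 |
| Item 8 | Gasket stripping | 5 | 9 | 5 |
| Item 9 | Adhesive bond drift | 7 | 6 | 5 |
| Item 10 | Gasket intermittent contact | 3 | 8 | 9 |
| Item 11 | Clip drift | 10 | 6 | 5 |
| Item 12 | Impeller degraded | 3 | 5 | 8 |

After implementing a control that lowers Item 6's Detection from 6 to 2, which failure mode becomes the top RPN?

Item 5

RPN = Severity × Occurrence × Detection:
  Item 4: 4 × 5 × 10 = 200
  Item 5: 6 × 6 × 9 = 324
  Item 6: 7 × 9 × 6 = 378
  Item 7: 4 × 7 × 4 = 112
  Item 8: 5 × 5 × 9 = 225
  Item 9: 5 × 7 × 6 = 210
  Item 10: 9 × 3 × 8 = 216
  Item 11: 5 × 10 × 6 = 300
  Item 12: 8 × 3 × 5 = 120
After action: Item 6 → 7 × 9 × 2 = 126.
Revised RPNs: Item 5=324, Item 11=300, Item 8=225, Item 10=216, Item 9=210, Item 4=200, Item 6=126, Item 12=120, Item 7=112.
Highest is now Item 5 (324).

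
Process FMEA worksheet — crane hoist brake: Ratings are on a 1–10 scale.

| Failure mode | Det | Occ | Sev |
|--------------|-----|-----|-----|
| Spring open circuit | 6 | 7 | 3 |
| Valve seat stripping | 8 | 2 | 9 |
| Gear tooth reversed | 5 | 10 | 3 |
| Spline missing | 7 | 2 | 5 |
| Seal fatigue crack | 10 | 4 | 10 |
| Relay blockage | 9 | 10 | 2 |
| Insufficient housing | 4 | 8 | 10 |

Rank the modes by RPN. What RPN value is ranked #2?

RPN = Severity × Occurrence × Detection:
  Spring open circuit: 3 × 7 × 6 = 126
  Valve seat stripping: 9 × 2 × 8 = 144
  Gear tooth reversed: 3 × 10 × 5 = 150
  Spline missing: 5 × 2 × 7 = 70
  Seal fatigue crack: 10 × 4 × 10 = 400
  Relay blockage: 2 × 10 × 9 = 180
  Insufficient housing: 10 × 8 × 4 = 320
Sorted descending: 400, 320, 180, 150, 144, 126, 70.
The second-highest RPN is 320 (Insufficient housing).

320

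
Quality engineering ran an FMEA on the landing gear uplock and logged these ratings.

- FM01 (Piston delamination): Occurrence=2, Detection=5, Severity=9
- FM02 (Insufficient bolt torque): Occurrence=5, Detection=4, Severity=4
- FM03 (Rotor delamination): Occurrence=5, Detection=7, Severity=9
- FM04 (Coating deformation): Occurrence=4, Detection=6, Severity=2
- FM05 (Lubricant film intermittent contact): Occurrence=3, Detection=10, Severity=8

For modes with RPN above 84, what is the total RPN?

RPN = Severity × Occurrence × Detection:
  FM01: 9 × 2 × 5 = 90
  FM02: 4 × 5 × 4 = 80
  FM03: 9 × 5 × 7 = 315
  FM04: 2 × 4 × 6 = 48
  FM05: 8 × 3 × 10 = 240
RPN > 84: FM01 (90), FM03 (315), FM05 (240).
Sum: 90 + 315 + 240 = 645.

645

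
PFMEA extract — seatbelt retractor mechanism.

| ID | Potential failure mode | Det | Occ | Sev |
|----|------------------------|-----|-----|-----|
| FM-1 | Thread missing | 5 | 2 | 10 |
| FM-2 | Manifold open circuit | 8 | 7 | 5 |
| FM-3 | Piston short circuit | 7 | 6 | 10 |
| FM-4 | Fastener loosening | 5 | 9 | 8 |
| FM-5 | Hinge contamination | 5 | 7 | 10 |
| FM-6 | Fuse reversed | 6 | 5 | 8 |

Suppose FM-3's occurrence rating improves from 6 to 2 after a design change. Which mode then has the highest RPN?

FM-4

RPN = Severity × Occurrence × Detection:
  FM-1: 10 × 2 × 5 = 100
  FM-2: 5 × 7 × 8 = 280
  FM-3: 10 × 6 × 7 = 420
  FM-4: 8 × 9 × 5 = 360
  FM-5: 10 × 7 × 5 = 350
  FM-6: 8 × 5 × 6 = 240
After action: FM-3 → 10 × 2 × 7 = 140.
Revised RPNs: FM-4=360, FM-5=350, FM-2=280, FM-6=240, FM-3=140, FM-1=100.
Highest is now FM-4 (360).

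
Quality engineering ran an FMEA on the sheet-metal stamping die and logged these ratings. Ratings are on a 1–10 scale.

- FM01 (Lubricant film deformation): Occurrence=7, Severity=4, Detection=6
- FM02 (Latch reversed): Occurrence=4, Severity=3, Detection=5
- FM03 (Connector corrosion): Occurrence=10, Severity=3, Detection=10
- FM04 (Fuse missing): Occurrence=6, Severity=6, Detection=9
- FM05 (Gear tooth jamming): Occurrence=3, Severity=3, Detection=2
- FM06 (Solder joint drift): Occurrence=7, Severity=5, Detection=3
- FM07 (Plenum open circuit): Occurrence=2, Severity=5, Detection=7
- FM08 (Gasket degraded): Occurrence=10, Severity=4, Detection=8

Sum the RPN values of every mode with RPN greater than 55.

RPN = Severity × Occurrence × Detection:
  FM01: 4 × 7 × 6 = 168
  FM02: 3 × 4 × 5 = 60
  FM03: 3 × 10 × 10 = 300
  FM04: 6 × 6 × 9 = 324
  FM05: 3 × 3 × 2 = 18
  FM06: 5 × 7 × 3 = 105
  FM07: 5 × 2 × 7 = 70
  FM08: 4 × 10 × 8 = 320
RPN > 55: FM01 (168), FM02 (60), FM03 (300), FM04 (324), FM06 (105), FM07 (70), FM08 (320).
Sum: 168 + 60 + 300 + 324 + 105 + 70 + 320 = 1347.

1347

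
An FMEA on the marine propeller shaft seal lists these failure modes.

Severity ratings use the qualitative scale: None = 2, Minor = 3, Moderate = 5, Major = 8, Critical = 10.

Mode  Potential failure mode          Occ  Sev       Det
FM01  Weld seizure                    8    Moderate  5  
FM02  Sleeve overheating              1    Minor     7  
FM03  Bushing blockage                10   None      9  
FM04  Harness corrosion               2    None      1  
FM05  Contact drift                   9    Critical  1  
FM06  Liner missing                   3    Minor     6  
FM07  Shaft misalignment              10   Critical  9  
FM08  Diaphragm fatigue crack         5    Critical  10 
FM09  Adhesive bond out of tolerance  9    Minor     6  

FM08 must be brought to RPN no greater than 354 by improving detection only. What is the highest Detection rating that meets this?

FM08: S=10, O=5, D=10 → current RPN = 500.
Fixed product = 50. Need 50 × D ≤ 354, so D ≤ 354/50 = 7.08.
Maximum integer Detection rating = 7 (gives RPN 350; D=8 would give 400 > 354).

7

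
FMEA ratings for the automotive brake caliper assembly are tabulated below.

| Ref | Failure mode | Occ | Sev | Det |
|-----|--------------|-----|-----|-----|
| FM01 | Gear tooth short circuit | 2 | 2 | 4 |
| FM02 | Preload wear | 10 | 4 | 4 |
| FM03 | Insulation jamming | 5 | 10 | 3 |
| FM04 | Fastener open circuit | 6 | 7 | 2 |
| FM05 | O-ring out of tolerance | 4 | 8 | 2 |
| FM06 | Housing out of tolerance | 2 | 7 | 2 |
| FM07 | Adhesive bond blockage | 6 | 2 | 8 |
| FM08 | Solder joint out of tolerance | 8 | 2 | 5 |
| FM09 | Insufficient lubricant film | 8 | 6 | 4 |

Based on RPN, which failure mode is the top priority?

RPN = Severity × Occurrence × Detection:
  FM01: 2 × 2 × 4 = 16
  FM02: 4 × 10 × 4 = 160
  FM03: 10 × 5 × 3 = 150
  FM04: 7 × 6 × 2 = 84
  FM05: 8 × 4 × 2 = 64
  FM06: 7 × 2 × 2 = 28
  FM07: 2 × 6 × 8 = 96
  FM08: 2 × 8 × 5 = 80
  FM09: 6 × 8 × 4 = 192
Highest RPN is 192 → FM09.

FM09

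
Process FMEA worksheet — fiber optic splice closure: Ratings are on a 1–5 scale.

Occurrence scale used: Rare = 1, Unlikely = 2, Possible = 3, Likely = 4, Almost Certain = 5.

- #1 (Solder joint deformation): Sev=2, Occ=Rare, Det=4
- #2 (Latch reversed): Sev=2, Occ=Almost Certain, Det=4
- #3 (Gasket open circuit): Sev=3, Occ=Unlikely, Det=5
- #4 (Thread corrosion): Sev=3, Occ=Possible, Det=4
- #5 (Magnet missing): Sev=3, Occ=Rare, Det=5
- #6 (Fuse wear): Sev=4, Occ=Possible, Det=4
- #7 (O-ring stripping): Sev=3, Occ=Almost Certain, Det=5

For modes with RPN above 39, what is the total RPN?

RPN = Severity × Occurrence × Detection:
  #1: 2 × 1 × 4 = 8
  #2: 2 × 5 × 4 = 40
  #3: 3 × 2 × 5 = 30
  #4: 3 × 3 × 4 = 36
  #5: 3 × 1 × 5 = 15
  #6: 4 × 3 × 4 = 48
  #7: 3 × 5 × 5 = 75
RPN > 39: #2 (40), #6 (48), #7 (75).
Sum: 40 + 48 + 75 = 163.

163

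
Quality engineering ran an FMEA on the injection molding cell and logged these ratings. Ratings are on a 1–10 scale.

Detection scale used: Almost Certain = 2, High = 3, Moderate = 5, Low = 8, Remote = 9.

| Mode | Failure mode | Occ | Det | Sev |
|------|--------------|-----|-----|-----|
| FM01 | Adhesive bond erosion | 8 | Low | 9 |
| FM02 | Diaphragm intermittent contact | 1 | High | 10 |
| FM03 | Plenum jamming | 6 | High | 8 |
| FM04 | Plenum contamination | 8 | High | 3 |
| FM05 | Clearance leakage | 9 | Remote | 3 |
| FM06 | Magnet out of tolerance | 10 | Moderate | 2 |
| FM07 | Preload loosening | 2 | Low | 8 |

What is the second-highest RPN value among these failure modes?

243

RPN = Severity × Occurrence × Detection:
  FM01: 9 × 8 × 8 = 576
  FM02: 10 × 1 × 3 = 30
  FM03: 8 × 6 × 3 = 144
  FM04: 3 × 8 × 3 = 72
  FM05: 3 × 9 × 9 = 243
  FM06: 2 × 10 × 5 = 100
  FM07: 8 × 2 × 8 = 128
Sorted descending: 576, 243, 144, 128, 100, 72, 30.
The second-highest RPN is 243 (FM05).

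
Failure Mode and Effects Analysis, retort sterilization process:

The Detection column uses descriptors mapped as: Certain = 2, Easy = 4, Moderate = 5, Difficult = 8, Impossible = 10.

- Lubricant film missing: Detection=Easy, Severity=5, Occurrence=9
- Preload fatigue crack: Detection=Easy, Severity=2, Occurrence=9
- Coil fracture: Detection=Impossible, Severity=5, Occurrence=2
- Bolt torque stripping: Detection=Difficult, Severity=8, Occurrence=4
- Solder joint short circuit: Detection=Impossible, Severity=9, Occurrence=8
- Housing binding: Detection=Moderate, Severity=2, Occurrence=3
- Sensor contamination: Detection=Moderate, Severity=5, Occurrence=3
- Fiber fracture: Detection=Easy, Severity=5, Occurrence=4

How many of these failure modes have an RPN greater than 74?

6

RPN = Severity × Occurrence × Detection:
  Lubricant film missing: 5 × 9 × 4 = 180
  Preload fatigue crack: 2 × 9 × 4 = 72
  Coil fracture: 5 × 2 × 10 = 100
  Bolt torque stripping: 8 × 4 × 8 = 256
  Solder joint short circuit: 9 × 8 × 10 = 720
  Housing binding: 2 × 3 × 5 = 30
  Sensor contamination: 5 × 3 × 5 = 75
  Fiber fracture: 5 × 4 × 4 = 80
Modes with RPN > 74: Lubricant film missing (180), Coil fracture (100), Bolt torque stripping (256), Solder joint short circuit (720), Sensor contamination (75), Fiber fracture (80) → 6.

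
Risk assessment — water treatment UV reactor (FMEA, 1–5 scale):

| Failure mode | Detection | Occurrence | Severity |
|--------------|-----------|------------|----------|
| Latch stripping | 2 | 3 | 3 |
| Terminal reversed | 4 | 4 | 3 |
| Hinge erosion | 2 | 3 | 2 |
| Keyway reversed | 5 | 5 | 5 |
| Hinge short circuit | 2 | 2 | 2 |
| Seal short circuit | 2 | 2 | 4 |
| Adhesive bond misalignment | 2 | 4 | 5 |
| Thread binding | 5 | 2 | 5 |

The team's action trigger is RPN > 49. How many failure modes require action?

2

RPN = Severity × Occurrence × Detection:
  Latch stripping: 3 × 3 × 2 = 18
  Terminal reversed: 3 × 4 × 4 = 48
  Hinge erosion: 2 × 3 × 2 = 12
  Keyway reversed: 5 × 5 × 5 = 125
  Hinge short circuit: 2 × 2 × 2 = 8
  Seal short circuit: 4 × 2 × 2 = 16
  Adhesive bond misalignment: 5 × 4 × 2 = 40
  Thread binding: 5 × 2 × 5 = 50
Modes with RPN > 49: Keyway reversed (125), Thread binding (50) → 2.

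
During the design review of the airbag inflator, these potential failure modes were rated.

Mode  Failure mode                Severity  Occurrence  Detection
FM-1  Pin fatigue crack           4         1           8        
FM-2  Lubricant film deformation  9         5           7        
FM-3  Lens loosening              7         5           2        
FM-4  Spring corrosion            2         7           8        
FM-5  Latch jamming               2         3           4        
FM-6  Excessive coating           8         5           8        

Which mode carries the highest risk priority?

FM-6

RPN = Severity × Occurrence × Detection:
  FM-1: 4 × 1 × 8 = 32
  FM-2: 9 × 5 × 7 = 315
  FM-3: 7 × 5 × 2 = 70
  FM-4: 2 × 7 × 8 = 112
  FM-5: 2 × 3 × 4 = 24
  FM-6: 8 × 5 × 8 = 320
Highest RPN is 320 → FM-6.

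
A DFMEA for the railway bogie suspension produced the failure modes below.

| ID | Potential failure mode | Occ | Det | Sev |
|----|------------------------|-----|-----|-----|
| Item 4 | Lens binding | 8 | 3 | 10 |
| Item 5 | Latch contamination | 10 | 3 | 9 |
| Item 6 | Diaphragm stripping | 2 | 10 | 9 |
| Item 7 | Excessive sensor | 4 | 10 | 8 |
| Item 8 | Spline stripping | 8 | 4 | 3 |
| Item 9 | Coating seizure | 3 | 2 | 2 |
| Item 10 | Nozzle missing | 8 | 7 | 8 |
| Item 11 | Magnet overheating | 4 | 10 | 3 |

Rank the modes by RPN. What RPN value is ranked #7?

RPN = Severity × Occurrence × Detection:
  Item 4: 10 × 8 × 3 = 240
  Item 5: 9 × 10 × 3 = 270
  Item 6: 9 × 2 × 10 = 180
  Item 7: 8 × 4 × 10 = 320
  Item 8: 3 × 8 × 4 = 96
  Item 9: 2 × 3 × 2 = 12
  Item 10: 8 × 8 × 7 = 448
  Item 11: 3 × 4 × 10 = 120
Sorted descending: 448, 320, 270, 240, 180, 120, 96, 12.
The seventh-highest RPN is 96 (Item 8).

96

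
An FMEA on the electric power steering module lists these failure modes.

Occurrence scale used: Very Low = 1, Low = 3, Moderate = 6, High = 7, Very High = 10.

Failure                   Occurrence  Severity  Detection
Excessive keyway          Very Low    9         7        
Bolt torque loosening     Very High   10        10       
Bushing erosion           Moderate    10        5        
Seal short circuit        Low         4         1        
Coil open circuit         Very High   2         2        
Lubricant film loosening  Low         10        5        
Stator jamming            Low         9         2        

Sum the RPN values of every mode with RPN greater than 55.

RPN = Severity × Occurrence × Detection:
  Excessive keyway: 9 × 1 × 7 = 63
  Bolt torque loosening: 10 × 10 × 10 = 1000
  Bushing erosion: 10 × 6 × 5 = 300
  Seal short circuit: 4 × 3 × 1 = 12
  Coil open circuit: 2 × 10 × 2 = 40
  Lubricant film loosening: 10 × 3 × 5 = 150
  Stator jamming: 9 × 3 × 2 = 54
RPN > 55: Excessive keyway (63), Bolt torque loosening (1000), Bushing erosion (300), Lubricant film loosening (150).
Sum: 63 + 1000 + 300 + 150 = 1513.

1513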